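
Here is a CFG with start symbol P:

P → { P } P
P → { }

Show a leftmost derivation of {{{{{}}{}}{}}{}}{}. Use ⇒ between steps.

P⇒{P}P⇒{{P}P}P⇒{{{P}P}P}P⇒{{{{P}P}P}P}P⇒{{{{{}}P}P}P}P⇒{{{{{}}{}}P}P}P⇒{{{{{}}{}}{}}P}P⇒{{{{{}}{}}{}}{}}P⇒{{{{{}}{}}{}}{}}{}

P ⇒ {P}P   [P → { P } P]
{P}P ⇒ {{P}P}P   [P → { P } P]
{{P}P}P ⇒ {{{P}P}P}P   [P → { P } P]
{{{P}P}P}P ⇒ {{{{P}P}P}P}P   [P → { P } P]
{{{{P}P}P}P}P ⇒ {{{{{}}P}P}P}P   [P → { }]
{{{{{}}P}P}P}P ⇒ {{{{{}}{}}P}P}P   [P → { }]
{{{{{}}{}}P}P}P ⇒ {{{{{}}{}}{}}P}P   [P → { }]
{{{{{}}{}}{}}P}P ⇒ {{{{{}}{}}{}}{}}P   [P → { }]
{{{{{}}{}}{}}{}}P ⇒ {{{{{}}{}}{}}{}}{}   [P → { }]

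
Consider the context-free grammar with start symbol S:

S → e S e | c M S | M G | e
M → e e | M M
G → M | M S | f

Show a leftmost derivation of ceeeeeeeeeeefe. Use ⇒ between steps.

S ⇒ cMS   [S → c M S]
cMS ⇒ ceeS   [M → e e]
ceeS ⇒ ceeeSe   [S → e S e]
ceeeSe ⇒ ceeeMGe   [S → M G]
ceeeMGe ⇒ ceeeMMGe   [M → M M]
ceeeMMGe ⇒ ceeeMMMGe   [M → M M]
ceeeMMMGe ⇒ ceeeMMMMGe   [M → M M]
ceeeMMMMGe ⇒ ceeeeeMMMGe   [M → e e]
ceeeeeMMMGe ⇒ ceeeeeeeMMGe   [M → e e]
ceeeeeeeMMGe ⇒ ceeeeeeeeeMGe   [M → e e]
ceeeeeeeeeMGe ⇒ ceeeeeeeeeeeGe   [M → e e]
ceeeeeeeeeeeGe ⇒ ceeeeeeeeeeefe   [G → f]

S⇒cMS⇒ceeS⇒ceeeSe⇒ceeeMGe⇒ceeeMMGe⇒ceeeMMMGe⇒ceeeMMMMGe⇒ceeeeeMMMGe⇒ceeeeeeeMMGe⇒ceeeeeeeeeMGe⇒ceeeeeeeeeeeGe⇒ceeeeeeeeeeefe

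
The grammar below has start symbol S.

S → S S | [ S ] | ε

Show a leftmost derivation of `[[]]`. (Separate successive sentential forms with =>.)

S => SS => SSS => SSSS => [S]SSS => [[S]]SSS => [[]]SSS => [[]]SS => [[]]S => [[]]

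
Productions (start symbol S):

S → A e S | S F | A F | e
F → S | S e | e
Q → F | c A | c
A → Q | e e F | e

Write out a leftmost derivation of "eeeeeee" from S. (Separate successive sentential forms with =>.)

S => SF => AeSF => eeFeSF => eeSeSF => eeSFeSF => eeeFeSF => eeeeeSF => eeeeeeF => eeeeeee

S => SF   [S → S F]
SF => AeSF   [S → A e S]
AeSF => eeFeSF   [A → e e F]
eeFeSF => eeSeSF   [F → S]
eeSeSF => eeSFeSF   [S → S F]
eeSFeSF => eeeFeSF   [S → e]
eeeFeSF => eeeeeSF   [F → e]
eeeeeSF => eeeeeeF   [S → e]
eeeeeeF => eeeeeee   [F → e]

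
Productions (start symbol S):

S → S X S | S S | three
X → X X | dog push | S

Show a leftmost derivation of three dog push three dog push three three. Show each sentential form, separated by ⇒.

S ⇒ S S ⇒ S X S S ⇒ S X S X S S ⇒ three X S X S S ⇒ three dog push S X S S ⇒ three dog push three X S S ⇒ three dog push three dog push S S ⇒ three dog push three dog push three S ⇒ three dog push three dog push three three

S ⇒ S S   [S → S S]
S S ⇒ S X S S   [S → S X S]
S X S S ⇒ S X S X S S   [S → S X S]
S X S X S S ⇒ three X S X S S   [S → three]
three X S X S S ⇒ three dog push S X S S   [X → dog push]
three dog push S X S S ⇒ three dog push three X S S   [S → three]
three dog push three X S S ⇒ three dog push three dog push S S   [X → dog push]
three dog push three dog push S S ⇒ three dog push three dog push three S   [S → three]
three dog push three dog push three S ⇒ three dog push three dog push three three   [S → three]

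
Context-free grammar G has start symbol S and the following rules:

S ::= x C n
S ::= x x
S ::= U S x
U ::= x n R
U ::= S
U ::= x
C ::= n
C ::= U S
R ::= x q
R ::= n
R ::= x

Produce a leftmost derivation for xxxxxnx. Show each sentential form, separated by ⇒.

S ⇒ USx ⇒ xSx ⇒ xxCnx ⇒ xxUSnx ⇒ xxxSnx ⇒ xxxxxnx

S ⇒ USx   [S ::= U S x]
USx ⇒ xSx   [U ::= x]
xSx ⇒ xxCnx   [S ::= x C n]
xxCnx ⇒ xxUSnx   [C ::= U S]
xxUSnx ⇒ xxxSnx   [U ::= x]
xxxSnx ⇒ xxxxxnx   [S ::= x x]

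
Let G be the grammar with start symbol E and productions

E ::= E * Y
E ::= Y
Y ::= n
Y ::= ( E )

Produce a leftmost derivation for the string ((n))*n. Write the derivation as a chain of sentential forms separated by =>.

E => E*Y   [E ::= E * Y]
E*Y => Y*Y   [E ::= Y]
Y*Y => (E)*Y   [Y ::= ( E )]
(E)*Y => (Y)*Y   [E ::= Y]
(Y)*Y => ((E))*Y   [Y ::= ( E )]
((E))*Y => ((Y))*Y   [E ::= Y]
((Y))*Y => ((n))*Y   [Y ::= n]
((n))*Y => ((n))*n   [Y ::= n]

E => E*Y => Y*Y => (E)*Y => (Y)*Y => ((E))*Y => ((Y))*Y => ((n))*Y => ((n))*n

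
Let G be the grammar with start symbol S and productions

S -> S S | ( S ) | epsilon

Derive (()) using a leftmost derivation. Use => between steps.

S => (S)   [S -> ( S )]
(S) => (SS)   [S -> S S]
(SS) => (SSS)   [S -> S S]
(SSS) => (SSSS)   [S -> S S]
(SSSS) => ((S)SSS)   [S -> ( S )]
((S)SSS) => (()SSS)   [S -> epsilon]
(()SSS) => (()SS)   [S -> epsilon]
(()SS) => (()S)   [S -> epsilon]
(()S) => (())   [S -> epsilon]

S=>(S)=>(SS)=>(SSS)=>(SSSS)=>((S)SSS)=>(()SSS)=>(()SS)=>(()S)=>(())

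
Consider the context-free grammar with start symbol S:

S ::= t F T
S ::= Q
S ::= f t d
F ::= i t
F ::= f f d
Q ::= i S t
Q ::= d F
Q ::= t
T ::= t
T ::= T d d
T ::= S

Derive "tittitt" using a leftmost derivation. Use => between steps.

S => tFT => titT => titS => tittFT => tittitT => tittitt

S => tFT   [S ::= t F T]
tFT => titT   [F ::= i t]
titT => titS   [T ::= S]
titS => tittFT   [S ::= t F T]
tittFT => tittitT   [F ::= i t]
tittitT => tittitt   [T ::= t]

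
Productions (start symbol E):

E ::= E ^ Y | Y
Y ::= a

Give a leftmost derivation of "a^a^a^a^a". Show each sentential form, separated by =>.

E => E^Y => E^Y^Y => E^Y^Y^Y => E^Y^Y^Y^Y => Y^Y^Y^Y^Y => a^Y^Y^Y^Y => a^a^Y^Y^Y => a^a^a^Y^Y => a^a^a^a^Y => a^a^a^a^a

E => E^Y   [E ::= E ^ Y]
E^Y => E^Y^Y   [E ::= E ^ Y]
E^Y^Y => E^Y^Y^Y   [E ::= E ^ Y]
E^Y^Y^Y => E^Y^Y^Y^Y   [E ::= E ^ Y]
E^Y^Y^Y^Y => Y^Y^Y^Y^Y   [E ::= Y]
Y^Y^Y^Y^Y => a^Y^Y^Y^Y   [Y ::= a]
a^Y^Y^Y^Y => a^a^Y^Y^Y   [Y ::= a]
a^a^Y^Y^Y => a^a^a^Y^Y   [Y ::= a]
a^a^a^Y^Y => a^a^a^a^Y   [Y ::= a]
a^a^a^a^Y => a^a^a^a^a   [Y ::= a]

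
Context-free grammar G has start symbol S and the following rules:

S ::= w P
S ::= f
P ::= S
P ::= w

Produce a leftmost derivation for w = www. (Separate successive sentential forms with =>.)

S=>wP=>wS=>wwP=>www

S => wP   [S ::= w P]
wP => wS   [P ::= S]
wS => wwP   [S ::= w P]
wwP => www   [P ::= w]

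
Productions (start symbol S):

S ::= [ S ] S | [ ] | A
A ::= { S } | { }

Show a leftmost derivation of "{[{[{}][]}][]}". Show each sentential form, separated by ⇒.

S ⇒ A ⇒ {S} ⇒ {[S]S} ⇒ {[A]S} ⇒ {[{S}]S} ⇒ {[{[S]S}]S} ⇒ {[{[A]S}]S} ⇒ {[{[{}]S}]S} ⇒ {[{[{}][]}]S} ⇒ {[{[{}][]}][]}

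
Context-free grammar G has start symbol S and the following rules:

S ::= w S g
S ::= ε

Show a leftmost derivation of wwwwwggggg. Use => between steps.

S => wSg => wwSgg => wwwSggg => wwwwSgggg => wwwwwSggggg => wwwwwggggg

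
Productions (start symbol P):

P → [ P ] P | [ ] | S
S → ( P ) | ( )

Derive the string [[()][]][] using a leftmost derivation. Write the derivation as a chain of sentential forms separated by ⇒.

P ⇒ [P]P ⇒ [[P]P]P ⇒ [[S]P]P ⇒ [[()]P]P ⇒ [[()][]]P ⇒ [[()][]][]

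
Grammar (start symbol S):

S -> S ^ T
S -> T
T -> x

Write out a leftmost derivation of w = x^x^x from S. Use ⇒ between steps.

S⇒S^T⇒S^T^T⇒T^T^T⇒x^T^T⇒x^x^T⇒x^x^x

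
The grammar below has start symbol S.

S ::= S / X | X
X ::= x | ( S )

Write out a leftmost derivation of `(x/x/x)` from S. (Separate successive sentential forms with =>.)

S => X => (S) => (S/X) => (S/X/X) => (X/X/X) => (x/X/X) => (x/x/X) => (x/x/x)

S => X   [S ::= X]
X => (S)   [X ::= ( S )]
(S) => (S/X)   [S ::= S / X]
(S/X) => (S/X/X)   [S ::= S / X]
(S/X/X) => (X/X/X)   [S ::= X]
(X/X/X) => (x/X/X)   [X ::= x]
(x/X/X) => (x/x/X)   [X ::= x]
(x/x/X) => (x/x/x)   [X ::= x]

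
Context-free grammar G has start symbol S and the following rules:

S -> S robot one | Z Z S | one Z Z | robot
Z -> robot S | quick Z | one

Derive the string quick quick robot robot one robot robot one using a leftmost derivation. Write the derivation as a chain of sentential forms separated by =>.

S => S robot one   [S -> S robot one]
S robot one => Z Z S robot one   [S -> Z Z S]
Z Z S robot one => quick Z Z S robot one   [Z -> quick Z]
quick Z Z S robot one => quick quick Z Z S robot one   [Z -> quick Z]
quick quick Z Z S robot one => quick quick robot S Z S robot one   [Z -> robot S]
quick quick robot S Z S robot one => quick quick robot robot Z S robot one   [S -> robot]
quick quick robot robot Z S robot one => quick quick robot robot one S robot one   [Z -> one]
quick quick robot robot one S robot one => quick quick robot robot one robot robot one   [S -> robot]

S => S robot one => Z Z S robot one => quick Z Z S robot one => quick quick Z Z S robot one => quick quick robot S Z S robot one => quick quick robot robot Z S robot one => quick quick robot robot one S robot one => quick quick robot robot one robot robot one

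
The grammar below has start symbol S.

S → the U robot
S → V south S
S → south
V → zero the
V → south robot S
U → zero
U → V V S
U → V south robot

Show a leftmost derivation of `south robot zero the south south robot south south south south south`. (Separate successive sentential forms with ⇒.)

S ⇒ V south S ⇒ south robot S south S ⇒ south robot V south S south S ⇒ south robot zero the south S south S ⇒ south robot zero the south V south S south S ⇒ south robot zero the south south robot S south S south S ⇒ south robot zero the south south robot south south S south S ⇒ south robot zero the south south robot south south south south S ⇒ south robot zero the south south robot south south south south south

S ⇒ V south S   [S → V south S]
V south S ⇒ south robot S south S   [V → south robot S]
south robot S south S ⇒ south robot V south S south S   [S → V south S]
south robot V south S south S ⇒ south robot zero the south S south S   [V → zero the]
south robot zero the south S south S ⇒ south robot zero the south V south S south S   [S → V south S]
south robot zero the south V south S south S ⇒ south robot zero the south south robot S south S south S   [V → south robot S]
south robot zero the south south robot S south S south S ⇒ south robot zero the south south robot south south S south S   [S → south]
south robot zero the south south robot south south S south S ⇒ south robot zero the south south robot south south south south S   [S → south]
south robot zero the south south robot south south south south S ⇒ south robot zero the south south robot south south south south south   [S → south]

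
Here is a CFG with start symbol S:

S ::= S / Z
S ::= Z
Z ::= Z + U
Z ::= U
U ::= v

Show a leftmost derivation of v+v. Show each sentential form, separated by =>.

S => Z => Z+U => U+U => v+U => v+v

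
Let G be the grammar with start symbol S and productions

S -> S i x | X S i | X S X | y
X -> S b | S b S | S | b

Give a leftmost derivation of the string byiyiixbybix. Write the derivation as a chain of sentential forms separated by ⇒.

S ⇒ Six   [S -> S i x]
Six ⇒ XSXix   [S -> X S X]
XSXix ⇒ SbSXix   [X -> S b]
SbSXix ⇒ SixbSXix   [S -> S i x]
SixbSXix ⇒ XSiixbSXix   [S -> X S i]
XSiixbSXix ⇒ SSiixbSXix   [X -> S]
SSiixbSXix ⇒ XSiSiixbSXix   [S -> X S i]
XSiSiixbSXix ⇒ bSiSiixbSXix   [X -> b]
bSiSiixbSXix ⇒ byiSiixbSXix   [S -> y]
byiSiixbSXix ⇒ byiyiixbSXix   [S -> y]
byiyiixbSXix ⇒ byiyiixbyXix   [S -> y]
byiyiixbyXix ⇒ byiyiixbybix   [X -> b]

S⇒Six⇒XSXix⇒SbSXix⇒SixbSXix⇒XSiixbSXix⇒SSiixbSXix⇒XSiSiixbSXix⇒bSiSiixbSXix⇒byiSiixbSXix⇒byiyiixbSXix⇒byiyiixbyXix⇒byiyiixbybix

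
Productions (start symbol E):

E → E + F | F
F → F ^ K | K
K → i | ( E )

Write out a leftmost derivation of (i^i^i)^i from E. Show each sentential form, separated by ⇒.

E ⇒ F ⇒ F^K ⇒ K^K ⇒ (E)^K ⇒ (F)^K ⇒ (F^K)^K ⇒ (F^K^K)^K ⇒ (K^K^K)^K ⇒ (i^K^K)^K ⇒ (i^i^K)^K ⇒ (i^i^i)^K ⇒ (i^i^i)^i

E ⇒ F   [E → F]
F ⇒ F^K   [F → F ^ K]
F^K ⇒ K^K   [F → K]
K^K ⇒ (E)^K   [K → ( E )]
(E)^K ⇒ (F)^K   [E → F]
(F)^K ⇒ (F^K)^K   [F → F ^ K]
(F^K)^K ⇒ (F^K^K)^K   [F → F ^ K]
(F^K^K)^K ⇒ (K^K^K)^K   [F → K]
(K^K^K)^K ⇒ (i^K^K)^K   [K → i]
(i^K^K)^K ⇒ (i^i^K)^K   [K → i]
(i^i^K)^K ⇒ (i^i^i)^K   [K → i]
(i^i^i)^K ⇒ (i^i^i)^i   [K → i]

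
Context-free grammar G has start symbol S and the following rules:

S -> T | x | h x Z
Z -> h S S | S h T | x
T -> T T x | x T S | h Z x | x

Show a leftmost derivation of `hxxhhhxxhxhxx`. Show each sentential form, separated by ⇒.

S ⇒ hxZ ⇒ hxShT ⇒ hxxhT ⇒ hxxhhZx ⇒ hxxhhShTx ⇒ hxxhhhxZhTx ⇒ hxxhhhxShThTx ⇒ hxxhhhxxhThTx ⇒ hxxhhhxxhxhTx ⇒ hxxhhhxxhxhxx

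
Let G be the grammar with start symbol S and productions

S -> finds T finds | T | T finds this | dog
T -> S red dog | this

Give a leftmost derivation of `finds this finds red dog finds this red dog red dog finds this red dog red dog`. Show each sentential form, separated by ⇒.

S ⇒ T ⇒ S red dog ⇒ T red dog ⇒ S red dog red dog ⇒ T finds this red dog red dog ⇒ S red dog finds this red dog red dog ⇒ T red dog finds this red dog red dog ⇒ S red dog red dog finds this red dog red dog ⇒ T finds this red dog red dog finds this red dog red dog ⇒ S red dog finds this red dog red dog finds this red dog red dog ⇒ finds T finds red dog finds this red dog red dog finds this red dog red dog ⇒ finds this finds red dog finds this red dog red dog finds this red dog red dog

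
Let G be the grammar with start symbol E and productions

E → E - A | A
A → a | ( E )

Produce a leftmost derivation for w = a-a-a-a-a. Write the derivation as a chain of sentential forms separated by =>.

E => E-A => E-A-A => E-A-A-A => E-A-A-A-A => A-A-A-A-A => a-A-A-A-A => a-a-A-A-A => a-a-a-A-A => a-a-a-a-A => a-a-a-a-a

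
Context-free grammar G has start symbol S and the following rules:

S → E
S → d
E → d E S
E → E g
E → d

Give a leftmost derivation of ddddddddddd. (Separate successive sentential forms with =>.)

S => E   [S → E]
E => dES   [E → d E S]
dES => ddESS   [E → d E S]
ddESS => dddESSS   [E → d E S]
dddESSS => ddddESSSS   [E → d E S]
ddddESSSS => dddddESSSSS   [E → d E S]
dddddESSSSS => ddddddSSSSS   [E → d]
ddddddSSSSS => dddddddSSSS   [S → d]
dddddddSSSS => ddddddddSSS   [S → d]
ddddddddSSS => dddddddddSS   [S → d]
dddddddddSS => ddddddddddS   [S → d]
ddddddddddS => ddddddddddd   [S → d]

S => E => dES => ddESS => dddESSS => ddddESSSS => dddddESSSSS => ddddddSSSSS => dddddddSSSS => ddddddddSSS => dddddddddSS => ddddddddddS => ddddddddddd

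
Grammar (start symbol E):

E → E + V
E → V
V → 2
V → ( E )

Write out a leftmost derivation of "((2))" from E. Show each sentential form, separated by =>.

E => V => (E) => (V) => ((E)) => ((V)) => ((2))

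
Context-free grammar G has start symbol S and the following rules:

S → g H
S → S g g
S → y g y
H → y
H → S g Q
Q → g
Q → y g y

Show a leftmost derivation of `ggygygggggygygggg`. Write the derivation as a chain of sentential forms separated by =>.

S => Sgg => gHgg => gSgQgg => ggHgQgg => ggSgQgQgg => ggSgggQgQgg => ggSgggggQgQgg => ggygygggggQgQgg => ggygygggggygygQgg => ggygygggggygygggg

S => Sgg   [S → S g g]
Sgg => gHgg   [S → g H]
gHgg => gSgQgg   [H → S g Q]
gSgQgg => ggHgQgg   [S → g H]
ggHgQgg => ggSgQgQgg   [H → S g Q]
ggSgQgQgg => ggSgggQgQgg   [S → S g g]
ggSgggQgQgg => ggSgggggQgQgg   [S → S g g]
ggSgggggQgQgg => ggygygggggQgQgg   [S → y g y]
ggygygggggQgQgg => ggygygggggygygQgg   [Q → y g y]
ggygygggggygygQgg => ggygygggggygygggg   [Q → g]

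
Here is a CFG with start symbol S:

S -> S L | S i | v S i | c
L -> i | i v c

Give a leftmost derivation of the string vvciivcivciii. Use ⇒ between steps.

S⇒vSi⇒vSii⇒vvSiii⇒vvSLiii⇒vvSLLiii⇒vvSiLLiii⇒vvciLLiii⇒vvciivcLiii⇒vvciivcivciii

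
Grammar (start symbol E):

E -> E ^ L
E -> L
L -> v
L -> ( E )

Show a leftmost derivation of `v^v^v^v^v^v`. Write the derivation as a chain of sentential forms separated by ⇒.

E⇒E^L⇒E^L^L⇒E^L^L^L⇒E^L^L^L^L⇒E^L^L^L^L^L⇒L^L^L^L^L^L⇒v^L^L^L^L^L⇒v^v^L^L^L^L⇒v^v^v^L^L^L⇒v^v^v^v^L^L⇒v^v^v^v^v^L⇒v^v^v^v^v^v

E ⇒ E^L   [E -> E ^ L]
E^L ⇒ E^L^L   [E -> E ^ L]
E^L^L ⇒ E^L^L^L   [E -> E ^ L]
E^L^L^L ⇒ E^L^L^L^L   [E -> E ^ L]
E^L^L^L^L ⇒ E^L^L^L^L^L   [E -> E ^ L]
E^L^L^L^L^L ⇒ L^L^L^L^L^L   [E -> L]
L^L^L^L^L^L ⇒ v^L^L^L^L^L   [L -> v]
v^L^L^L^L^L ⇒ v^v^L^L^L^L   [L -> v]
v^v^L^L^L^L ⇒ v^v^v^L^L^L   [L -> v]
v^v^v^L^L^L ⇒ v^v^v^v^L^L   [L -> v]
v^v^v^v^L^L ⇒ v^v^v^v^v^L   [L -> v]
v^v^v^v^v^L ⇒ v^v^v^v^v^v   [L -> v]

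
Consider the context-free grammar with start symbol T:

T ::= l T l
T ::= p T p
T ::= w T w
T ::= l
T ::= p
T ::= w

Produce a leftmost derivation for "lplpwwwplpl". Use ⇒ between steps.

T⇒lTl⇒lpTpl⇒lplTlpl⇒lplpTplpl⇒lplpwTwplpl⇒lplpwwwplpl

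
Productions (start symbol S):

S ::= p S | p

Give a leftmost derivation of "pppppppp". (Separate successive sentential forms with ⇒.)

S ⇒ pS ⇒ ppS ⇒ pppS ⇒ ppppS ⇒ pppppS ⇒ ppppppS ⇒ pppppppS ⇒ pppppppp

S ⇒ pS   [S ::= p S]
pS ⇒ ppS   [S ::= p S]
ppS ⇒ pppS   [S ::= p S]
pppS ⇒ ppppS   [S ::= p S]
ppppS ⇒ pppppS   [S ::= p S]
pppppS ⇒ ppppppS   [S ::= p S]
ppppppS ⇒ pppppppS   [S ::= p S]
pppppppS ⇒ pppppppp   [S ::= p]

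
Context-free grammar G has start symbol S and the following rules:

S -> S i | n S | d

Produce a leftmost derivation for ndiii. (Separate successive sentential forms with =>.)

S => Si => Sii => nSii => nSiii => ndiii

S => Si   [S -> S i]
Si => Sii   [S -> S i]
Sii => nSii   [S -> n S]
nSii => nSiii   [S -> S i]
nSiii => ndiii   [S -> d]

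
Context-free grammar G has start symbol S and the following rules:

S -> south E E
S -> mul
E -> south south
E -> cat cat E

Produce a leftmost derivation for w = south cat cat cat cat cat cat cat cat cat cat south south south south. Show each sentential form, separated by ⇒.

S ⇒ south E E ⇒ south cat cat E E ⇒ south cat cat cat cat E E ⇒ south cat cat cat cat cat cat E E ⇒ south cat cat cat cat cat cat cat cat E E ⇒ south cat cat cat cat cat cat cat cat cat cat E E ⇒ south cat cat cat cat cat cat cat cat cat cat south south E ⇒ south cat cat cat cat cat cat cat cat cat cat south south south south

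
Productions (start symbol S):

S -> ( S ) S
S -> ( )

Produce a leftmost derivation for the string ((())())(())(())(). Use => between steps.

S => (S)S   [S -> ( S ) S]
(S)S => ((S)S)S   [S -> ( S ) S]
((S)S)S => ((())S)S   [S -> ( )]
((())S)S => ((())())S   [S -> ( )]
((())())S => ((())())(S)S   [S -> ( S ) S]
((())())(S)S => ((())())(())S   [S -> ( )]
((())())(())S => ((())())(())(S)S   [S -> ( S ) S]
((())())(())(S)S => ((())())(())(())S   [S -> ( )]
((())())(())(())S => ((())())(())(())()   [S -> ( )]

S => (S)S => ((S)S)S => ((())S)S => ((())())S => ((())())(S)S => ((())())(())S => ((())())(())(S)S => ((())())(())(())S => ((())())(())(())()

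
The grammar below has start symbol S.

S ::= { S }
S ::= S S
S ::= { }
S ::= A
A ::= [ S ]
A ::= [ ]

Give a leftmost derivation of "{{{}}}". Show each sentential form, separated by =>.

S => {S} => {{S}} => {{{}}}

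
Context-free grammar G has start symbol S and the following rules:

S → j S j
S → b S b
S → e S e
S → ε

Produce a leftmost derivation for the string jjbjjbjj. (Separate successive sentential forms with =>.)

S => jSj   [S → j S j]
jSj => jjSjj   [S → j S j]
jjSjj => jjbSbjj   [S → b S b]
jjbSbjj => jjbjSjbjj   [S → j S j]
jjbjSjbjj => jjbjjbjj   [S → ε]

S=>jSj=>jjSjj=>jjbSbjj=>jjbjSjbjj=>jjbjjbjj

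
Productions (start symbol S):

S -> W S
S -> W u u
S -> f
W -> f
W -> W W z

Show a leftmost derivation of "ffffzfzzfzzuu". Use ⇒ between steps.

S ⇒ Wuu   [S -> W u u]
Wuu ⇒ WWzuu   [W -> W W z]
WWzuu ⇒ fWzuu   [W -> f]
fWzuu ⇒ fWWzzuu   [W -> W W z]
fWWzzuu ⇒ fWWzWzzuu   [W -> W W z]
fWWzWzzuu ⇒ ffWzWzzuu   [W -> f]
ffWzWzzuu ⇒ ffWWzzWzzuu   [W -> W W z]
ffWWzzWzzuu ⇒ ffWWzWzzWzzuu   [W -> W W z]
ffWWzWzzWzzuu ⇒ fffWzWzzWzzuu   [W -> f]
fffWzWzzWzzuu ⇒ ffffzWzzWzzuu   [W -> f]
ffffzWzzWzzuu ⇒ ffffzfzzWzzuu   [W -> f]
ffffzfzzWzzuu ⇒ ffffzfzzfzzuu   [W -> f]

S ⇒ Wuu ⇒ WWzuu ⇒ fWzuu ⇒ fWWzzuu ⇒ fWWzWzzuu ⇒ ffWzWzzuu ⇒ ffWWzzWzzuu ⇒ ffWWzWzzWzzuu ⇒ fffWzWzzWzzuu ⇒ ffffzWzzWzzuu ⇒ ffffzfzzWzzuu ⇒ ffffzfzzfzzuu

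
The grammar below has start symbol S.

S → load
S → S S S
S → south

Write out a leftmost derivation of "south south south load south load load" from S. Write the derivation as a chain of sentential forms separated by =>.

S => S S S => S S S S S => S S S S S S S => south S S S S S S => south south S S S S S => south south south S S S S => south south south load S S S => south south south load south S S => south south south load south load S => south south south load south load load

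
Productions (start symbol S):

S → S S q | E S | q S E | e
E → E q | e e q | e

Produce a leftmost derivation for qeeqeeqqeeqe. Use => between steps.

S => qSE => qESE => qeeqSE => qeeqSSqE => qeeqESSqE => qeeqEqSSqE => qeeqeeqqSSqE => qeeqeeqqeSqE => qeeqeeqqeeqE => qeeqeeqqeeqe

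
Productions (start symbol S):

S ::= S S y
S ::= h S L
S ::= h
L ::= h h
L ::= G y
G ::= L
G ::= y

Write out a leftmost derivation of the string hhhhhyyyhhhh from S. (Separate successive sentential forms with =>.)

S => hSL => hhSLL => hhhSLLL => hhhSSyLLL => hhhhSyLLL => hhhhhyLLL => hhhhhyGyLL => hhhhhyyyLL => hhhhhyyyhhL => hhhhhyyyhhhh

S => hSL   [S ::= h S L]
hSL => hhSLL   [S ::= h S L]
hhSLL => hhhSLLL   [S ::= h S L]
hhhSLLL => hhhSSyLLL   [S ::= S S y]
hhhSSyLLL => hhhhSyLLL   [S ::= h]
hhhhSyLLL => hhhhhyLLL   [S ::= h]
hhhhhyLLL => hhhhhyGyLL   [L ::= G y]
hhhhhyGyLL => hhhhhyyyLL   [G ::= y]
hhhhhyyyLL => hhhhhyyyhhL   [L ::= h h]
hhhhhyyyhhL => hhhhhyyyhhhh   [L ::= h h]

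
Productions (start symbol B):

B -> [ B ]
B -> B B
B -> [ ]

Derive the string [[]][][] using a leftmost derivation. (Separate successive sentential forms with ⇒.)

B ⇒ BB ⇒ BBB ⇒ [B]BB ⇒ [[]]BB ⇒ [[]][]B ⇒ [[]][][]

B ⇒ BB   [B -> B B]
BB ⇒ BBB   [B -> B B]
BBB ⇒ [B]BB   [B -> [ B ]]
[B]BB ⇒ [[]]BB   [B -> [ ]]
[[]]BB ⇒ [[]][]B   [B -> [ ]]
[[]][]B ⇒ [[]][][]   [B -> [ ]]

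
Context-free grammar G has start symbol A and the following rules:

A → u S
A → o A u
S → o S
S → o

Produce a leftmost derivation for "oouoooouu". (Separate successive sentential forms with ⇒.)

A⇒oAu⇒ooAuu⇒oouSuu⇒oouoSuu⇒oouooSuu⇒oouoooSuu⇒oouoooouu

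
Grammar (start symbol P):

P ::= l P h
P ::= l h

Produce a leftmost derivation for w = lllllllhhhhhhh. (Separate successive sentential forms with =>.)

P=>lPh=>llPhh=>lllPhhh=>llllPhhhh=>lllllPhhhhh=>llllllPhhhhhh=>lllllllhhhhhhh

P => lPh   [P ::= l P h]
lPh => llPhh   [P ::= l P h]
llPhh => lllPhhh   [P ::= l P h]
lllPhhh => llllPhhhh   [P ::= l P h]
llllPhhhh => lllllPhhhhh   [P ::= l P h]
lllllPhhhhh => llllllPhhhhhh   [P ::= l P h]
llllllPhhhhhh => lllllllhhhhhhh   [P ::= l h]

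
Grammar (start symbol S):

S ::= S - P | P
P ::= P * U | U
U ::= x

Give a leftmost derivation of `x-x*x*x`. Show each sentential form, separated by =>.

S => S-P   [S ::= S - P]
S-P => P-P   [S ::= P]
P-P => U-P   [P ::= U]
U-P => x-P   [U ::= x]
x-P => x-P*U   [P ::= P * U]
x-P*U => x-P*U*U   [P ::= P * U]
x-P*U*U => x-U*U*U   [P ::= U]
x-U*U*U => x-x*U*U   [U ::= x]
x-x*U*U => x-x*x*U   [U ::= x]
x-x*x*U => x-x*x*x   [U ::= x]

S=>S-P=>P-P=>U-P=>x-P=>x-P*U=>x-P*U*U=>x-U*U*U=>x-x*U*U=>x-x*x*U=>x-x*x*x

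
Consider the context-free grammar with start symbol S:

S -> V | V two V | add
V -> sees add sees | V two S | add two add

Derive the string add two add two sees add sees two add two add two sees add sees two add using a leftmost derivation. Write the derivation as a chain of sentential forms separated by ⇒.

S ⇒ V ⇒ V two S ⇒ V two S two S ⇒ add two add two S two S ⇒ add two add two V two V two S ⇒ add two add two V two S two V two S ⇒ add two add two V two S two S two V two S ⇒ add two add two sees add sees two S two S two V two S ⇒ add two add two sees add sees two add two S two V two S ⇒ add two add two sees add sees two add two add two V two S ⇒ add two add two sees add sees two add two add two sees add sees two S ⇒ add two add two sees add sees two add two add two sees add sees two add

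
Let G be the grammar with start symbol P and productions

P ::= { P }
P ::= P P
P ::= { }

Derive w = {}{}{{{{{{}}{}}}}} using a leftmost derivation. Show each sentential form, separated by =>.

P => PP => {}P => {}PP => {}{}P => {}{}{P} => {}{}{{P}} => {}{}{{{P}}} => {}{}{{{{P}}}} => {}{}{{{{PP}}}} => {}{}{{{{{P}P}}}} => {}{}{{{{{{}}P}}}} => {}{}{{{{{{}}{}}}}}

P => PP   [P ::= P P]
PP => {}P   [P ::= { }]
{}P => {}PP   [P ::= P P]
{}PP => {}{}P   [P ::= { }]
{}{}P => {}{}{P}   [P ::= { P }]
{}{}{P} => {}{}{{P}}   [P ::= { P }]
{}{}{{P}} => {}{}{{{P}}}   [P ::= { P }]
{}{}{{{P}}} => {}{}{{{{P}}}}   [P ::= { P }]
{}{}{{{{P}}}} => {}{}{{{{PP}}}}   [P ::= P P]
{}{}{{{{PP}}}} => {}{}{{{{{P}P}}}}   [P ::= { P }]
{}{}{{{{{P}P}}}} => {}{}{{{{{{}}P}}}}   [P ::= { }]
{}{}{{{{{{}}P}}}} => {}{}{{{{{{}}{}}}}}   [P ::= { }]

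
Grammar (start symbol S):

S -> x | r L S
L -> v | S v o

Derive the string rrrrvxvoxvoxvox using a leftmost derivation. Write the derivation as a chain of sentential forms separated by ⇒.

S ⇒ rLS ⇒ rSvoS ⇒ rrLSvoS ⇒ rrSvoSvoS ⇒ rrrLSvoSvoS ⇒ rrrSvoSvoSvoS ⇒ rrrrLSvoSvoSvoS ⇒ rrrrvSvoSvoSvoS ⇒ rrrrvxvoSvoSvoS ⇒ rrrrvxvoxvoSvoS ⇒ rrrrvxvoxvoxvoS ⇒ rrrrvxvoxvoxvox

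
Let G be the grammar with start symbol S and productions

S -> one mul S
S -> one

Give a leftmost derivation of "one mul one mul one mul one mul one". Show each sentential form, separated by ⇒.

S ⇒ one mul S ⇒ one mul one mul S ⇒ one mul one mul one mul S ⇒ one mul one mul one mul one mul S ⇒ one mul one mul one mul one mul one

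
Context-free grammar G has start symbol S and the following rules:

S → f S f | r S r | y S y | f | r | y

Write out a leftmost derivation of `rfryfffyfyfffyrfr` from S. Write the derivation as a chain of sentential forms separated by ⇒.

S ⇒ rSr ⇒ rfSfr ⇒ rfrSrfr ⇒ rfrySyrfr ⇒ rfryfSfyrfr ⇒ rfryffSffyrfr ⇒ rfryfffSfffyrfr ⇒ rfryfffySyfffyrfr ⇒ rfryfffyfyfffyrfr

S ⇒ rSr   [S → r S r]
rSr ⇒ rfSfr   [S → f S f]
rfSfr ⇒ rfrSrfr   [S → r S r]
rfrSrfr ⇒ rfrySyrfr   [S → y S y]
rfrySyrfr ⇒ rfryfSfyrfr   [S → f S f]
rfryfSfyrfr ⇒ rfryffSffyrfr   [S → f S f]
rfryffSffyrfr ⇒ rfryfffSfffyrfr   [S → f S f]
rfryfffSfffyrfr ⇒ rfryfffySyfffyrfr   [S → y S y]
rfryfffySyfffyrfr ⇒ rfryfffyfyfffyrfr   [S → f]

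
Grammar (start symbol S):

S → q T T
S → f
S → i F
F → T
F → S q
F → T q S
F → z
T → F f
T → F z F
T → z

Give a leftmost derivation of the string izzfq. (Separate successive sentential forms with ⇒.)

S⇒iF⇒iT⇒iFzF⇒izzF⇒izzSq⇒izzfq

S ⇒ iF   [S → i F]
iF ⇒ iT   [F → T]
iT ⇒ iFzF   [T → F z F]
iFzF ⇒ izzF   [F → z]
izzF ⇒ izzSq   [F → S q]
izzSq ⇒ izzfq   [S → f]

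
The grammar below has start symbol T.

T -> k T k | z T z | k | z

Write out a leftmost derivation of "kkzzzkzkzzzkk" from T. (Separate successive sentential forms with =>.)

T => kTk   [T -> k T k]
kTk => kkTkk   [T -> k T k]
kkTkk => kkzTzkk   [T -> z T z]
kkzTzkk => kkzzTzzkk   [T -> z T z]
kkzzTzzkk => kkzzzTzzzkk   [T -> z T z]
kkzzzTzzzkk => kkzzzkTkzzzkk   [T -> k T k]
kkzzzkTkzzzkk => kkzzzkzkzzzkk   [T -> z]

T=>kTk=>kkTkk=>kkzTzkk=>kkzzTzzkk=>kkzzzTzzzkk=>kkzzzkTkzzzkk=>kkzzzkzkzzzkk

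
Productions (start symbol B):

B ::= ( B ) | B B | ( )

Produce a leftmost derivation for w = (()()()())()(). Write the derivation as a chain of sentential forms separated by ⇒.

B ⇒ BB ⇒ BBB ⇒ (B)BB ⇒ (BB)BB ⇒ (BBB)BB ⇒ (BBBB)BB ⇒ (()BBB)BB ⇒ (()()BB)BB ⇒ (()()()B)BB ⇒ (()()()())BB ⇒ (()()()())()B ⇒ (()()()())()()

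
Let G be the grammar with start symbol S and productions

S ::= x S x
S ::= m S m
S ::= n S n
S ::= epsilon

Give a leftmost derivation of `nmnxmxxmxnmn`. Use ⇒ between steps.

S⇒nSn⇒nmSmn⇒nmnSnmn⇒nmnxSxnmn⇒nmnxmSmxnmn⇒nmnxmxSxmxnmn⇒nmnxmxxmxnmn

S ⇒ nSn   [S ::= n S n]
nSn ⇒ nmSmn   [S ::= m S m]
nmSmn ⇒ nmnSnmn   [S ::= n S n]
nmnSnmn ⇒ nmnxSxnmn   [S ::= x S x]
nmnxSxnmn ⇒ nmnxmSmxnmn   [S ::= m S m]
nmnxmSmxnmn ⇒ nmnxmxSxmxnmn   [S ::= x S x]
nmnxmxSxmxnmn ⇒ nmnxmxxmxnmn   [S ::= epsilon]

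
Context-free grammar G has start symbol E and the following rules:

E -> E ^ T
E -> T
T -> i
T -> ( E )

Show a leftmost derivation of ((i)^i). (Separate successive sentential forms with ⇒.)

E ⇒ T ⇒ (E) ⇒ (E^T) ⇒ (T^T) ⇒ ((E)^T) ⇒ ((T)^T) ⇒ ((i)^T) ⇒ ((i)^i)

E ⇒ T   [E -> T]
T ⇒ (E)   [T -> ( E )]
(E) ⇒ (E^T)   [E -> E ^ T]
(E^T) ⇒ (T^T)   [E -> T]
(T^T) ⇒ ((E)^T)   [T -> ( E )]
((E)^T) ⇒ ((T)^T)   [E -> T]
((T)^T) ⇒ ((i)^T)   [T -> i]
((i)^T) ⇒ ((i)^i)   [T -> i]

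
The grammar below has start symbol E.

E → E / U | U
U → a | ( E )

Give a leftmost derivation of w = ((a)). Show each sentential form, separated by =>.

E => U => (E) => (U) => ((E)) => ((U)) => ((a))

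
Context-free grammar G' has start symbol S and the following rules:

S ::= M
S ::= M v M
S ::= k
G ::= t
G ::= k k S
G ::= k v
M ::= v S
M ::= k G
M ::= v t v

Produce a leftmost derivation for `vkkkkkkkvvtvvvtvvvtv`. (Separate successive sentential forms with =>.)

S => MvM   [S ::= M v M]
MvM => vSvM   [M ::= v S]
vSvM => vMvMvM   [S ::= M v M]
vMvMvM => vkGvMvM   [M ::= k G]
vkGvMvM => vkkkSvMvM   [G ::= k k S]
vkkkSvMvM => vkkkMvMvMvM   [S ::= M v M]
vkkkMvMvMvM => vkkkkGvMvMvM   [M ::= k G]
vkkkkGvMvMvM => vkkkkkkSvMvMvM   [G ::= k k S]
vkkkkkkSvMvMvM => vkkkkkkkvMvMvM   [S ::= k]
vkkkkkkkvMvMvM => vkkkkkkkvvtvvMvM   [M ::= v t v]
vkkkkkkkvvtvvMvM => vkkkkkkkvvtvvvtvvM   [M ::= v t v]
vkkkkkkkvvtvvvtvvM => vkkkkkkkvvtvvvtvvvtv   [M ::= v t v]

S=>MvM=>vSvM=>vMvMvM=>vkGvMvM=>vkkkSvMvM=>vkkkMvMvMvM=>vkkkkGvMvMvM=>vkkkkkkSvMvMvM=>vkkkkkkkvMvMvM=>vkkkkkkkvvtvvMvM=>vkkkkkkkvvtvvvtvvM=>vkkkkkkkvvtvvvtvvvtv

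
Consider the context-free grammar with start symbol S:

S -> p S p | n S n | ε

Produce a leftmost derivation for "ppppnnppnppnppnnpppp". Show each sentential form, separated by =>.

S => pSp => ppSpp => pppSppp => ppppSpppp => ppppnSnpppp => ppppnnSnnpppp => ppppnnpSpnnpppp => ppppnnppSppnnpppp => ppppnnppnSnppnnpppp => ppppnnppnpSpnppnnpppp => ppppnnppnppnppnnpppp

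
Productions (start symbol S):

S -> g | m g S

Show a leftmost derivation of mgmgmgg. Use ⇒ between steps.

S ⇒ mgS ⇒ mgmgS ⇒ mgmgmgS ⇒ mgmgmgg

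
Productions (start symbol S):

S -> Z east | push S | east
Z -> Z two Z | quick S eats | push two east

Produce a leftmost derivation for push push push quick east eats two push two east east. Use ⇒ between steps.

S ⇒ push S ⇒ push push S ⇒ push push push S ⇒ push push push Z east ⇒ push push push Z two Z east ⇒ push push push quick S eats two Z east ⇒ push push push quick east eats two Z east ⇒ push push push quick east eats two push two east east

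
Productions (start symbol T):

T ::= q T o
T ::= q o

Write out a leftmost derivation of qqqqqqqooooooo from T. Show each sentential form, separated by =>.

T => qTo => qqToo => qqqTooo => qqqqToooo => qqqqqTooooo => qqqqqqToooooo => qqqqqqqooooooo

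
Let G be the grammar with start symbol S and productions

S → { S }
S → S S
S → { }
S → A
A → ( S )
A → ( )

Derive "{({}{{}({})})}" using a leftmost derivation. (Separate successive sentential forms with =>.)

S=>{S}=>{A}=>{(S)}=>{(SS)}=>{({}S)}=>{({}{S})}=>{({}{SS})}=>{({}{{}S})}=>{({}{{}A})}=>{({}{{}(S)})}=>{({}{{}({})})}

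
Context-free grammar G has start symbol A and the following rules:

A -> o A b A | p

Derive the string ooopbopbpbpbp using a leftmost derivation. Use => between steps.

A => oAbA => ooAbAbA => oooAbAbAbA => ooopbAbAbA => ooopboAbAbAbA => ooopbopbAbAbA => ooopbopbpbAbA => ooopbopbpbpbA => ooopbopbpbpbp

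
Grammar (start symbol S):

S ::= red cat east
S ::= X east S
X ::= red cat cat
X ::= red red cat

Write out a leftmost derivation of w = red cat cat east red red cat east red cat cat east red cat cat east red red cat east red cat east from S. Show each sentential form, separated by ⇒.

S ⇒ X east S ⇒ red cat cat east S ⇒ red cat cat east X east S ⇒ red cat cat east red red cat east S ⇒ red cat cat east red red cat east X east S ⇒ red cat cat east red red cat east red cat cat east S ⇒ red cat cat east red red cat east red cat cat east X east S ⇒ red cat cat east red red cat east red cat cat east red cat cat east S ⇒ red cat cat east red red cat east red cat cat east red cat cat east X east S ⇒ red cat cat east red red cat east red cat cat east red cat cat east red red cat east S ⇒ red cat cat east red red cat east red cat cat east red cat cat east red red cat east red cat east

S ⇒ X east S   [S ::= X east S]
X east S ⇒ red cat cat east S   [X ::= red cat cat]
red cat cat east S ⇒ red cat cat east X east S   [S ::= X east S]
red cat cat east X east S ⇒ red cat cat east red red cat east S   [X ::= red red cat]
red cat cat east red red cat east S ⇒ red cat cat east red red cat east X east S   [S ::= X east S]
red cat cat east red red cat east X east S ⇒ red cat cat east red red cat east red cat cat east S   [X ::= red cat cat]
red cat cat east red red cat east red cat cat east S ⇒ red cat cat east red red cat east red cat cat east X east S   [S ::= X east S]
red cat cat east red red cat east red cat cat east X east S ⇒ red cat cat east red red cat east red cat cat east red cat cat east S   [X ::= red cat cat]
red cat cat east red red cat east red cat cat east red cat cat east S ⇒ red cat cat east red red cat east red cat cat east red cat cat east X east S   [S ::= X east S]
red cat cat east red red cat east red cat cat east red cat cat east X east S ⇒ red cat cat east red red cat east red cat cat east red cat cat east red red cat east S   [X ::= red red cat]
red cat cat east red red cat east red cat cat east red cat cat east red red cat east S ⇒ red cat cat east red red cat east red cat cat east red cat cat east red red cat east red cat east   [S ::= red cat east]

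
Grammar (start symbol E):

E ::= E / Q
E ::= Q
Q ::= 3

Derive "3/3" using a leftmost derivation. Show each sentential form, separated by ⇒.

E⇒E/Q⇒Q/Q⇒3/Q⇒3/3

E ⇒ E/Q   [E ::= E / Q]
E/Q ⇒ Q/Q   [E ::= Q]
Q/Q ⇒ 3/Q   [Q ::= 3]
3/Q ⇒ 3/3   [Q ::= 3]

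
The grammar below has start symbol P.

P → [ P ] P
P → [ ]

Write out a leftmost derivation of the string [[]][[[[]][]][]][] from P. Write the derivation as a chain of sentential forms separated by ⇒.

P⇒[P]P⇒[[]]P⇒[[]][P]P⇒[[]][[P]P]P⇒[[]][[[P]P]P]P⇒[[]][[[[]]P]P]P⇒[[]][[[[]][]]P]P⇒[[]][[[[]][]][]]P⇒[[]][[[[]][]][]][]

P ⇒ [P]P   [P → [ P ] P]
[P]P ⇒ [[]]P   [P → [ ]]
[[]]P ⇒ [[]][P]P   [P → [ P ] P]
[[]][P]P ⇒ [[]][[P]P]P   [P → [ P ] P]
[[]][[P]P]P ⇒ [[]][[[P]P]P]P   [P → [ P ] P]
[[]][[[P]P]P]P ⇒ [[]][[[[]]P]P]P   [P → [ ]]
[[]][[[[]]P]P]P ⇒ [[]][[[[]][]]P]P   [P → [ ]]
[[]][[[[]][]]P]P ⇒ [[]][[[[]][]][]]P   [P → [ ]]
[[]][[[[]][]][]]P ⇒ [[]][[[[]][]][]][]   [P → [ ]]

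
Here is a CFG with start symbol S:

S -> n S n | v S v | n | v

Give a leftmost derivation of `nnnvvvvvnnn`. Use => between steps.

S => nSn   [S -> n S n]
nSn => nnSnn   [S -> n S n]
nnSnn => nnnSnnn   [S -> n S n]
nnnSnnn => nnnvSvnnn   [S -> v S v]
nnnvSvnnn => nnnvvSvvnnn   [S -> v S v]
nnnvvSvvnnn => nnnvvvvvnnn   [S -> v]

S => nSn => nnSnn => nnnSnnn => nnnvSvnnn => nnnvvSvvnnn => nnnvvvvvnnn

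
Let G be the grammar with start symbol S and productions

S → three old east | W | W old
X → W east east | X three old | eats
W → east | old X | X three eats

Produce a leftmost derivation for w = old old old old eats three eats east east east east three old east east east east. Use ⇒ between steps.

S ⇒ W ⇒ old X ⇒ old W east east ⇒ old old X east east ⇒ old old W east east east east ⇒ old old old X east east east east ⇒ old old old X three old east east east east ⇒ old old old W east east three old east east east east ⇒ old old old old X east east three old east east east east ⇒ old old old old W east east east east three old east east east east ⇒ old old old old X three eats east east east east three old east east east east ⇒ old old old old eats three eats east east east east three old east east east east

S ⇒ W   [S → W]
W ⇒ old X   [W → old X]
old X ⇒ old W east east   [X → W east east]
old W east east ⇒ old old X east east   [W → old X]
old old X east east ⇒ old old W east east east east   [X → W east east]
old old W east east east east ⇒ old old old X east east east east   [W → old X]
old old old X east east east east ⇒ old old old X three old east east east east   [X → X three old]
old old old X three old east east east east ⇒ old old old W east east three old east east east east   [X → W east east]
old old old W east east three old east east east east ⇒ old old old old X east east three old east east east east   [W → old X]
old old old old X east east three old east east east east ⇒ old old old old W east east east east three old east east east east   [X → W east east]
old old old old W east east east east three old east east east east ⇒ old old old old X three eats east east east east three old east east east east   [W → X three eats]
old old old old X three eats east east east east three old east east east east ⇒ old old old old eats three eats east east east east three old east east east east   [X → eats]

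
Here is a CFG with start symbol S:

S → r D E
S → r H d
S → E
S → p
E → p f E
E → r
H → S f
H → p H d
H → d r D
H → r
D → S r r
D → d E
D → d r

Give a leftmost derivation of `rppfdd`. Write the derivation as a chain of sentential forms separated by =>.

S => rHd   [S → r H d]
rHd => rpHdd   [H → p H d]
rpHdd => rpSfdd   [H → S f]
rpSfdd => rppfdd   [S → p]

S=>rHd=>rpHdd=>rpSfdd=>rppfdd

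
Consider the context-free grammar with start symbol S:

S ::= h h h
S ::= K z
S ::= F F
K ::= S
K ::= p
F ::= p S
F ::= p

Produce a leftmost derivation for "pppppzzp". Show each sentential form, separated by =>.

S => FF => pSF => pKzF => pSzF => pKzzF => pSzzF => pFFzzF => ppSFzzF => ppFFFzzF => pppFFzzF => ppppFzzF => pppppzzF => pppppzzp

S => FF   [S ::= F F]
FF => pSF   [F ::= p S]
pSF => pKzF   [S ::= K z]
pKzF => pSzF   [K ::= S]
pSzF => pKzzF   [S ::= K z]
pKzzF => pSzzF   [K ::= S]
pSzzF => pFFzzF   [S ::= F F]
pFFzzF => ppSFzzF   [F ::= p S]
ppSFzzF => ppFFFzzF   [S ::= F F]
ppFFFzzF => pppFFzzF   [F ::= p]
pppFFzzF => ppppFzzF   [F ::= p]
ppppFzzF => pppppzzF   [F ::= p]
pppppzzF => pppppzzp   [F ::= p]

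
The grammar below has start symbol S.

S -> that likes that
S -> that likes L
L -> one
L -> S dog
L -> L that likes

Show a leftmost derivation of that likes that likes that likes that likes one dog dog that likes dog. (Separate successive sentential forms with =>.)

S => that likes L => that likes S dog => that likes that likes L dog => that likes that likes L that likes dog => that likes that likes S dog that likes dog => that likes that likes that likes L dog that likes dog => that likes that likes that likes S dog dog that likes dog => that likes that likes that likes that likes L dog dog that likes dog => that likes that likes that likes that likes one dog dog that likes dog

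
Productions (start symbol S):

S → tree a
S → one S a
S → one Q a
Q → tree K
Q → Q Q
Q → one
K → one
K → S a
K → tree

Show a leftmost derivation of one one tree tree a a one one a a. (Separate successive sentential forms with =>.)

S => one S a => one one Q a a => one one Q Q a a => one one Q Q Q a a => one one tree K Q Q a a => one one tree S a Q Q a a => one one tree tree a a Q Q a a => one one tree tree a a one Q a a => one one tree tree a a one one a a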